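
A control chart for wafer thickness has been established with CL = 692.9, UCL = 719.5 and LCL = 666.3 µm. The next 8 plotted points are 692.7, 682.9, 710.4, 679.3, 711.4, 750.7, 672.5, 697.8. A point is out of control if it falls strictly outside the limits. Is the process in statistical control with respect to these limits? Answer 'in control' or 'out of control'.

Compare each point to [666.3, 719.5]: sample 6 = 750.7 > UCL.

out of control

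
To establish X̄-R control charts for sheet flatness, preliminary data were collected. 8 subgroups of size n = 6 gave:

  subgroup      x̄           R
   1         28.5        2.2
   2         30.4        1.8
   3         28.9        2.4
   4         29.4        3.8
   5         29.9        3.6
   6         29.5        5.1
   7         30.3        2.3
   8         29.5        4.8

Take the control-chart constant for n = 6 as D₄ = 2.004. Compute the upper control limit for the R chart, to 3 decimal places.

R̄ = (2.2 + 1.8 + 2.4 + 3.8 + 3.6 + 5.1 + 2.3 + 4.8) / 8 = 26.0000 / 8 = 3.2500
UCL_R = D₄·R̄ = 2.004 × 3.2500 = 6.5130

6.513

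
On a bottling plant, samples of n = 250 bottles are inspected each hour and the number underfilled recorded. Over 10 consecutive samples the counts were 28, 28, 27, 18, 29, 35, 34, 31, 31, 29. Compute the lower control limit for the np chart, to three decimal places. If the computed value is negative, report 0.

p̄ = Σdᵢ / (k·n) = 290 / (10 × 250) = 0.11600
LCL = np̄ − 3·√(np̄(1−p̄)) = 29.0000 − 3 × 5.0632 = 13.8104

13.810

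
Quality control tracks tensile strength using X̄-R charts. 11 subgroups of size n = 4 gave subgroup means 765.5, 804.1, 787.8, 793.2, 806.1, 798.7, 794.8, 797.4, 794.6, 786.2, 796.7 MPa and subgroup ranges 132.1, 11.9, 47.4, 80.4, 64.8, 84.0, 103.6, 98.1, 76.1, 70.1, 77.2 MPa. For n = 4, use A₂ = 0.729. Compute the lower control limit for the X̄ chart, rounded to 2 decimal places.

X̄̄ = (765.5 + 804.1 + 787.8 + 793.2 + 806.1 + 798.7 + 794.8 + 797.4 + 794.6 + 786.2 + 796.7) / 11 = 8725.1000 / 11 = 793.1909
R̄ = (132.1 + 11.9 + 47.4 + 80.4 + 64.8 + 84.0 + 103.6 + 98.1 + 76.1 + 70.1 + 77.2) / 11 = 845.7000 / 11 = 76.8818
LCL = X̄̄ − A₂·R̄ = 793.1909 − 0.729 × 76.8818 = 737.1441

737.14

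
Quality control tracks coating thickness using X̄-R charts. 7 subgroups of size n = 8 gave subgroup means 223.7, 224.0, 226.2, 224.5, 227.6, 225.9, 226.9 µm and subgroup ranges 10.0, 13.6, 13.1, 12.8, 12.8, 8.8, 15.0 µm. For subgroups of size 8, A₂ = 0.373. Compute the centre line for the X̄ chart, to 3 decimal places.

225.543

X̄̄ = (223.7 + 224.0 + 226.2 + 224.5 + 227.6 + 225.9 + 226.9) / 7 = 1578.8000 / 7 = 225.5429
CL = X̄̄ = 225.5429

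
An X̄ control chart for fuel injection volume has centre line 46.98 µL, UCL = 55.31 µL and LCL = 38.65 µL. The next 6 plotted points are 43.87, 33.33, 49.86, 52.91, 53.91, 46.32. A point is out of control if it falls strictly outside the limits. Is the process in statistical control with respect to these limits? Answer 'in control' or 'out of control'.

out of control

Compare each point to [38.65, 55.31]: sample 2 = 33.33 < LCL.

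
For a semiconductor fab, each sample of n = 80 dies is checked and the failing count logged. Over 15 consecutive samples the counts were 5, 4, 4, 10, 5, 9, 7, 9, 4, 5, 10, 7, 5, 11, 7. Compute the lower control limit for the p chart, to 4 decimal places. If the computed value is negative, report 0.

p̄ = Σdᵢ / (k·n) = 102 / (15 × 80) = 0.08500
LCL = p̄ − 3·√(p̄(1−p̄)/n) = 0.08500 − 3 × 0.03118 = -0.00854 → 0 (negative, so LCL = 0)

0.0000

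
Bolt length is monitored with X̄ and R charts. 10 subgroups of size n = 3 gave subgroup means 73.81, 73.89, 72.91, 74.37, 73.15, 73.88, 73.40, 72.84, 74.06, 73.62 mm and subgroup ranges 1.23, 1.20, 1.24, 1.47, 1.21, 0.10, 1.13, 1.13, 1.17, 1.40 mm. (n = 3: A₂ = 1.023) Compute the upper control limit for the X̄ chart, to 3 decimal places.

X̄̄ = (73.81 + 73.89 + 72.91 + 74.37 + 73.15 + 73.88 + 73.40 + 72.84 + 74.06 + 73.62) / 10 = 735.9300 / 10 = 73.5930
R̄ = (1.23 + 1.20 + 1.24 + 1.47 + 1.21 + 0.10 + 1.13 + 1.13 + 1.17 + 1.40) / 10 = 11.2800 / 10 = 1.1280
UCL = X̄̄ + A₂·R̄ = 73.5930 + 1.023 × 1.1280 = 74.7469

74.747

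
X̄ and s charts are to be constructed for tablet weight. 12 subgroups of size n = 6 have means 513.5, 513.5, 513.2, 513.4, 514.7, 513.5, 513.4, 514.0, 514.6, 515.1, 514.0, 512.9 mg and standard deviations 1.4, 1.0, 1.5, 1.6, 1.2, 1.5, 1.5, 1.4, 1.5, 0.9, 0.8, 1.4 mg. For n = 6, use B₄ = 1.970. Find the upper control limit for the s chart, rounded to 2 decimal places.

s̄ = (1.4 + 1.0 + 1.5 + 1.6 + 1.2 + 1.5 + 1.5 + 1.4 + 1.5 + 0.9 + 0.8 + 1.4) / 12 = 1.3083
UCL_s = B₄·s̄ = 1.970 × 1.3083 = 2.5774

2.58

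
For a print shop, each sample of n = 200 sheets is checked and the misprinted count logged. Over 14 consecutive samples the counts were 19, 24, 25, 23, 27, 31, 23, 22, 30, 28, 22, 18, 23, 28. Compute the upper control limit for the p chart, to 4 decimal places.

p̄ = Σdᵢ / (k·n) = 343 / (14 × 200) = 0.12250
UCL = p̄ + 3·√(p̄(1−p̄)/n) = 0.12250 + 3 × √(0.12250×0.87750/200) = 0.12250 + 3 × 0.02318 = 0.19205

0.1921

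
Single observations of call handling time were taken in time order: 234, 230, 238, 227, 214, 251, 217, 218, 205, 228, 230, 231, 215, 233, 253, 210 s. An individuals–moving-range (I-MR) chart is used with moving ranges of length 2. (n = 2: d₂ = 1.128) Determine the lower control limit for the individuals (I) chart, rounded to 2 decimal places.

183.86

X̄ = (234 + 230 + 238 + 227 + 214 + 251 + 217 + 218 + 205 + 228 + 230 + 231 + 215 + 233 + 253 + 210) / 16 = 227.1250
Moving ranges: 4, 8, 11, 13, 37, 34, 1, 13, 23, 2, 1, 16, 18, 20, 43; M̄R̄ = 244.0000 / 15 = 16.2667
LCL = X̄ − 3·M̄R̄/d₂ = 227.1250 − 3 × 16.2667 / 1.128 = 183.8626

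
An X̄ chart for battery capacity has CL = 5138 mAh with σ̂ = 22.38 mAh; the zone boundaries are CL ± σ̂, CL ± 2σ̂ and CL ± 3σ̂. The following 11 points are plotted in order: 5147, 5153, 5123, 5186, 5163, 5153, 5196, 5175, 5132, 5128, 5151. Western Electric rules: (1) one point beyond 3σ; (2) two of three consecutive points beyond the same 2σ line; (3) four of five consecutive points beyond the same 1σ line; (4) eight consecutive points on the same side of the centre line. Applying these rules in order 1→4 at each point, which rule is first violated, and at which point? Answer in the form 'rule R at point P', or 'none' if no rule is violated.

Zone of each point (C = within 1σ̂, B = 1σ̂–2σ̂, A = 2σ̂–3σ̂, * = beyond 3σ̂; sign = side of CL): 1:+C, 2:+C, 3:-C, 4:+A, 5:+B, 6:+C, 7:+A, 8:+B, 9:-C, 10:-C, 11:+C
Rule 3 (four of five consecutive points beyond the same 1σ limit) is satisfied at point 8.

rule 3 at point 8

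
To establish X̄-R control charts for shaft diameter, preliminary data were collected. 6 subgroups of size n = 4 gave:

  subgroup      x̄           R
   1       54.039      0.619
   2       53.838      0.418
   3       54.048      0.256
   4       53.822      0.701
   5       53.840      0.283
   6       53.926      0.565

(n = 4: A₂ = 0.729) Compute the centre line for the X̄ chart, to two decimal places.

X̄̄ = (54.039 + 53.838 + 54.048 + 53.822 + 53.840 + 53.926) / 6 = 323.5130 / 6 = 53.9188
CL = X̄̄ = 53.9188

53.92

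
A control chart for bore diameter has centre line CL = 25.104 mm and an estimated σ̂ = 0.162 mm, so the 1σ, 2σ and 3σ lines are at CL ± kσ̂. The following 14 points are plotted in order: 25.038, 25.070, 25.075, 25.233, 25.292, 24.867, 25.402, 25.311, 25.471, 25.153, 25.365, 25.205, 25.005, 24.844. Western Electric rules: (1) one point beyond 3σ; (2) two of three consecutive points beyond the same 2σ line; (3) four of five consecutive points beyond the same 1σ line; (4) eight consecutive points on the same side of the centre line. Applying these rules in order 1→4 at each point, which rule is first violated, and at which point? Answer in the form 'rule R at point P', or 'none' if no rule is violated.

rule 3 at point 9

Zone of each point (C = within 1σ̂, B = 1σ̂–2σ̂, A = 2σ̂–3σ̂, * = beyond 3σ̂; sign = side of CL): 1:-C, 2:-C, 3:-C, 4:+C, 5:+B, 6:-B, 7:+B, 8:+B, 9:+A, 10:+C, 11:+B, 12:+C, 13:-C, 14:-B
Rule 3 (four of five consecutive points beyond the same 1σ limit) is satisfied at point 9.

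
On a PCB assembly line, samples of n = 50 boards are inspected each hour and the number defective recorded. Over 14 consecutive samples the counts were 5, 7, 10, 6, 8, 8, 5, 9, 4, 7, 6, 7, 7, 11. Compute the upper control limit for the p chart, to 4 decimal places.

p̄ = Σdᵢ / (k·n) = 100 / (14 × 50) = 0.14286
UCL = p̄ + 3·√(p̄(1−p̄)/n) = 0.14286 + 3 × √(0.14286×0.85714/50) = 0.14286 + 3 × 0.04949 = 0.29132

0.2913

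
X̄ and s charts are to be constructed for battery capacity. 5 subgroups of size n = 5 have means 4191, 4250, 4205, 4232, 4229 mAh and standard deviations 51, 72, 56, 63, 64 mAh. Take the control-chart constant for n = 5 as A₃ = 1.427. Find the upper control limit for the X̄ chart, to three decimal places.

4308.732

X̄̄ = (4191 + 4250 + 4205 + 4232 + 4229) / 5 = 4221.4000
s̄ = (51 + 72 + 56 + 63 + 64) / 5 = 61.2000
UCL = X̄̄ + A₃·s̄ = 4221.4000 + 1.427 × 61.2000 = 4308.7324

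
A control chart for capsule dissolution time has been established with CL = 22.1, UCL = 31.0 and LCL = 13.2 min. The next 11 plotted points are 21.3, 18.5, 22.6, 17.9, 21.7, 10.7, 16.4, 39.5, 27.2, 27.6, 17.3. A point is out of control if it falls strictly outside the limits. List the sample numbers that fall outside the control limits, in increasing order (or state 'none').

6, 8

Compare each point to [13.2, 31.0]: sample 6 = 10.7 < LCL; sample 8 = 39.5 > UCL.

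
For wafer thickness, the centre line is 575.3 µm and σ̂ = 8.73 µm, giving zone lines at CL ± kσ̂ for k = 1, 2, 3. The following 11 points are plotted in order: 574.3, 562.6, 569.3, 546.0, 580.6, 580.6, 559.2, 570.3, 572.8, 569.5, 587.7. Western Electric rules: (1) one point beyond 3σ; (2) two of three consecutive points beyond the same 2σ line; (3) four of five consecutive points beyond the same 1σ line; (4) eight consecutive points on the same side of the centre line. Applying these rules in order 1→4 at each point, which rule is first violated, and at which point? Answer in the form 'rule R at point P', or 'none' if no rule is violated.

Zone of each point (C = within 1σ̂, B = 1σ̂–2σ̂, A = 2σ̂–3σ̂, * = beyond 3σ̂; sign = side of CL): 1:-C, 2:-B, 3:-C, 4:-*, 5:+C, 6:+C, 7:-B, 8:-C, 9:-C, 10:-C, 11:+B
Rule 1 (one point beyond the 3σ limits) is satisfied at point 4.

rule 1 at point 4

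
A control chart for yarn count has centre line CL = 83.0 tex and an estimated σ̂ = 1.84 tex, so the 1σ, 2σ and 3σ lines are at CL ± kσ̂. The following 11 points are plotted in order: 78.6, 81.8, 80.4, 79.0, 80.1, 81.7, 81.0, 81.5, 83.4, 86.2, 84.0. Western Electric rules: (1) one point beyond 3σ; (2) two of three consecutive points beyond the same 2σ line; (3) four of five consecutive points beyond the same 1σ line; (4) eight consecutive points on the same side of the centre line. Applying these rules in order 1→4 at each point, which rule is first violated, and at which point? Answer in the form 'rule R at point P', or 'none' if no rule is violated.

rule 3 at point 5

Zone of each point (C = within 1σ̂, B = 1σ̂–2σ̂, A = 2σ̂–3σ̂, * = beyond 3σ̂; sign = side of CL): 1:-A, 2:-C, 3:-B, 4:-A, 5:-B, 6:-C, 7:-B, 8:-C, 9:+C, 10:+B, 11:+C
Rule 3 (four of five consecutive points beyond the same 1σ limit) is satisfied at point 5.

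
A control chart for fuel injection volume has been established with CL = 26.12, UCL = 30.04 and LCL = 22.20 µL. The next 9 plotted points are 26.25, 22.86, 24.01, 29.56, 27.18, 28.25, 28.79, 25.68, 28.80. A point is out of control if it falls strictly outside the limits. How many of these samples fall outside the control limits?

0

All 9 points lie within [22.20, 30.04].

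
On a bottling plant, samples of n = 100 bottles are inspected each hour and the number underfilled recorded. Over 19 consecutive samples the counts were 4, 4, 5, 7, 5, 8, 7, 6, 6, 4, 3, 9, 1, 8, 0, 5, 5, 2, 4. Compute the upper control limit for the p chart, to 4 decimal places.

p̄ = Σdᵢ / (k·n) = 93 / (19 × 100) = 0.04895
UCL = p̄ + 3·√(p̄(1−p̄)/n) = 0.04895 + 3 × √(0.04895×0.95105/100) = 0.04895 + 3 × 0.02158 = 0.11367

0.1137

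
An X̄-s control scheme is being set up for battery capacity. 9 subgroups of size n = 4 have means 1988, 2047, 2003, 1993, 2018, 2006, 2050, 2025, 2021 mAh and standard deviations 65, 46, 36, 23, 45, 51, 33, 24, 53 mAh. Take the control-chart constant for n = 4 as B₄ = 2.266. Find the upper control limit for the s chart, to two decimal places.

94.67

s̄ = (65 + 46 + 36 + 23 + 45 + 51 + 33 + 24 + 53) / 9 = 41.7778
UCL_s = B₄·s̄ = 2.266 × 41.7778 = 94.6684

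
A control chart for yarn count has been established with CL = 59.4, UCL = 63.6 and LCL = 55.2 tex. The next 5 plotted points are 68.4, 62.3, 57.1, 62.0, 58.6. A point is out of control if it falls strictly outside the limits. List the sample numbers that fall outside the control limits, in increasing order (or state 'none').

1

Compare each point to [55.2, 63.6]: sample 1 = 68.4 > UCL.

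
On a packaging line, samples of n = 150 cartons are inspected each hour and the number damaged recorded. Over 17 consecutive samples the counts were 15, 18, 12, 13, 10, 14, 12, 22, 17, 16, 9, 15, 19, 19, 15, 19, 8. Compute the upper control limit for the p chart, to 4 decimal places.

p̄ = Σdᵢ / (k·n) = 253 / (17 × 150) = 0.09922
UCL = p̄ + 3·√(p̄(1−p̄)/n) = 0.09922 + 3 × √(0.09922×0.90078/150) = 0.09922 + 3 × 0.02441 = 0.17244

0.1724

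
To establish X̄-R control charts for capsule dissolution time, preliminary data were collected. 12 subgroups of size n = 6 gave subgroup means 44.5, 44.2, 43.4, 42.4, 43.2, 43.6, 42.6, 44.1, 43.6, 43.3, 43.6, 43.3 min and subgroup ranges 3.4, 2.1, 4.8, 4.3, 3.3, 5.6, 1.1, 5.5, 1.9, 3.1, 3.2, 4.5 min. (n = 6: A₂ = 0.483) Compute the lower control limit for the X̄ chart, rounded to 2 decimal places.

41.76

X̄̄ = (44.5 + 44.2 + 43.4 + 42.4 + 43.2 + 43.6 + 42.6 + 44.1 + 43.6 + 43.3 + 43.6 + 43.3) / 12 = 521.8000 / 12 = 43.4833
R̄ = (3.4 + 2.1 + 4.8 + 4.3 + 3.3 + 5.6 + 1.1 + 5.5 + 1.9 + 3.1 + 3.2 + 4.5) / 12 = 42.8000 / 12 = 3.5667
LCL = X̄̄ − A₂·R̄ = 43.4833 − 0.483 × 3.5667 = 41.7606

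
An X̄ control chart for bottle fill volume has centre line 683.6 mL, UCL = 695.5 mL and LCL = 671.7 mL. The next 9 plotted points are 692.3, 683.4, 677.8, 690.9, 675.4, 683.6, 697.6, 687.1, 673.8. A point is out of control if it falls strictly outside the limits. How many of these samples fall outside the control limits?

Compare each point to [671.7, 695.5]: sample 7 = 697.6 > UCL.

1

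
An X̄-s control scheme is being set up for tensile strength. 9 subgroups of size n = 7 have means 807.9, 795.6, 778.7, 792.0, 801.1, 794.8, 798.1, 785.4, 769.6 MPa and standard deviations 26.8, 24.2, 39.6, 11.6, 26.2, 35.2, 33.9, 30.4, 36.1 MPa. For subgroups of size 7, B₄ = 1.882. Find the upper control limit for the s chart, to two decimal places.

s̄ = (26.8 + 24.2 + 39.6 + 11.6 + 26.2 + 35.2 + 33.9 + 30.4 + 36.1) / 9 = 29.3333
UCL_s = B₄·s̄ = 1.882 × 29.3333 = 55.2053

55.21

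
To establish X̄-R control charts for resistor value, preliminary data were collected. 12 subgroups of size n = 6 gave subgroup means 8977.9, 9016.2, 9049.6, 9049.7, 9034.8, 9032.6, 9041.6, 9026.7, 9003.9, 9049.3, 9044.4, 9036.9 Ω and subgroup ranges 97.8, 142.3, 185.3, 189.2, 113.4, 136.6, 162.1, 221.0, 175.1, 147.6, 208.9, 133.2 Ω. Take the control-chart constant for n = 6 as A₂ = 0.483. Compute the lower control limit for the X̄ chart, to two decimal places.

X̄̄ = (8977.9 + 9016.2 + 9049.6 + 9049.7 + 9034.8 + 9032.6 + 9041.6 + 9026.7 + 9003.9 + 9049.3 + 9044.4 + 9036.9) / 12 = 108363.6000 / 12 = 9030.3000
R̄ = (97.8 + 142.3 + 185.3 + 189.2 + 113.4 + 136.6 + 162.1 + 221.0 + 175.1 + 147.6 + 208.9 + 133.2) / 12 = 1912.5000 / 12 = 159.3750
LCL = X̄̄ − A₂·R̄ = 9030.3000 − 0.483 × 159.3750 = 8953.3219

8953.32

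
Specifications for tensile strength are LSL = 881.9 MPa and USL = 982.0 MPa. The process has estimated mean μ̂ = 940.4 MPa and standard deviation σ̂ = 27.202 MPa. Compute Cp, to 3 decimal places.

Cp = (USL − LSL) / (6σ̂) = (982.0 − 881.9) / (6 × 27.202) = 100.1000 / 163.2120 = 0.6133

0.613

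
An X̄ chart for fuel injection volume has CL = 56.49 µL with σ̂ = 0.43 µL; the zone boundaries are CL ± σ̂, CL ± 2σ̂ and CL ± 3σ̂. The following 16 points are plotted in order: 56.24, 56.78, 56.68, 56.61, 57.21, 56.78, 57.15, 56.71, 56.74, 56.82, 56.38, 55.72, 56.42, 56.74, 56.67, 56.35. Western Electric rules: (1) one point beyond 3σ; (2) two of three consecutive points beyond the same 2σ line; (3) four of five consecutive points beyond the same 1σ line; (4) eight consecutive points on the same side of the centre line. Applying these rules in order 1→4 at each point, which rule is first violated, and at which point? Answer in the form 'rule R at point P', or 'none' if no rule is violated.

Zone of each point (C = within 1σ̂, B = 1σ̂–2σ̂, A = 2σ̂–3σ̂, * = beyond 3σ̂; sign = side of CL): 1:-C, 2:+C, 3:+C, 4:+C, 5:+B, 6:+C, 7:+B, 8:+C, 9:+C, 10:+C, 11:-C, 12:-B, 13:-C, 14:+C, 15:+C, 16:-C
Rule 4 (eight consecutive points on the same side of the centre line) is satisfied at point 9.

rule 4 at point 9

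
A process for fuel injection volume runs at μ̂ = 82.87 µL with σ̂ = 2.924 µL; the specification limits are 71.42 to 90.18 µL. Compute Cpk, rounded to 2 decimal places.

Cpu = (USL − μ̂) / (3σ̂) = (90.18 − 82.87) / (3 × 2.924) = 0.8333; Cpl = (μ̂ − LSL) / (3σ̂) = (82.87 − 71.42) / (3 × 2.924) = 1.3053; Cpk = min(Cpu, Cpl) = 0.8333

0.83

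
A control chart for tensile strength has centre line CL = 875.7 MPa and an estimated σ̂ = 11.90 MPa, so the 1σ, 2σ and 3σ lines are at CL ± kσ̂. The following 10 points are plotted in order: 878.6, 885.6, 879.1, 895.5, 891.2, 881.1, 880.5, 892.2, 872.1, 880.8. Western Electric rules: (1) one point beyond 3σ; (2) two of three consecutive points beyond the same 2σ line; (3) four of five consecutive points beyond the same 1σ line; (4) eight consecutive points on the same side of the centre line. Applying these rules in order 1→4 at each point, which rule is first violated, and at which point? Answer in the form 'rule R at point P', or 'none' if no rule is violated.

rule 4 at point 8

Zone of each point (C = within 1σ̂, B = 1σ̂–2σ̂, A = 2σ̂–3σ̂, * = beyond 3σ̂; sign = side of CL): 1:+C, 2:+C, 3:+C, 4:+B, 5:+B, 6:+C, 7:+C, 8:+B, 9:-C, 10:+C
Rule 4 (eight consecutive points on the same side of the centre line) is satisfied at point 8.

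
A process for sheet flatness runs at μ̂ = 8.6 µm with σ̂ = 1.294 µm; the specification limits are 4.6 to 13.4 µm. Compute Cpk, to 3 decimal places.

Cpu = (USL − μ̂) / (3σ̂) = (13.4 − 8.6) / (3 × 1.294) = 1.2365; Cpl = (μ̂ − LSL) / (3σ̂) = (8.6 − 4.6) / (3 × 1.294) = 1.0304; Cpk = min(Cpu, Cpl) = 1.0304

1.030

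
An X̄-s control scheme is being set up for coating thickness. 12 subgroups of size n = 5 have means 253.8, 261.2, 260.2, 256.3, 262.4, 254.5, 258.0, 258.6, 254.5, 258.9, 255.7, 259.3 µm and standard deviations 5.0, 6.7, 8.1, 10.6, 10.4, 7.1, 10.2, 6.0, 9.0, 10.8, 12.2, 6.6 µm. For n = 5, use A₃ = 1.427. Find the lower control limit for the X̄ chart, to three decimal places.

245.571

X̄̄ = (253.8 + 261.2 + 260.2 + 256.3 + 262.4 + 254.5 + 258.0 + 258.6 + 254.5 + 258.9 + 255.7 + 259.3) / 12 = 257.7833
s̄ = (5.0 + 6.7 + 8.1 + 10.6 + 10.4 + 7.1 + 10.2 + 6.0 + 9.0 + 10.8 + 12.2 + 6.6) / 12 = 8.5583
LCL = X̄̄ − A₃·s̄ = 257.7833 − 1.427 × 8.5583 = 245.5706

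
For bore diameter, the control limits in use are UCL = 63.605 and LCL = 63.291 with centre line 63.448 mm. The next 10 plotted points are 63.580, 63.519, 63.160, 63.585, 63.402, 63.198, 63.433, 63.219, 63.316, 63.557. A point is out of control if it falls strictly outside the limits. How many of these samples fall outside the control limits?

Compare each point to [63.291, 63.605]: sample 3 = 63.160 < LCL; sample 6 = 63.198 < LCL; sample 8 = 63.219 < LCL.

3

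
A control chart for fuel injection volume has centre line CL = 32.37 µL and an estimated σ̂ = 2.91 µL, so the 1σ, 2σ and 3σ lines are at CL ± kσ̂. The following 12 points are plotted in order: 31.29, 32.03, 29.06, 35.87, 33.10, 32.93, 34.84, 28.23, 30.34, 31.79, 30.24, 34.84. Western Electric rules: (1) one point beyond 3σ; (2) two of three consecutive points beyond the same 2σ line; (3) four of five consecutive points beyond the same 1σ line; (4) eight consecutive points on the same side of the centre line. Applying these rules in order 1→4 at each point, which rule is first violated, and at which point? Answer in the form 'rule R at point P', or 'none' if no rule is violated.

none

Zone of each point (C = within 1σ̂, B = 1σ̂–2σ̂, A = 2σ̂–3σ̂, * = beyond 3σ̂; sign = side of CL): 1:-C, 2:-C, 3:-B, 4:+B, 5:+C, 6:+C, 7:+C, 8:-B, 9:-C, 10:-C, 11:-C, 12:+C
No rule fires across all 12 points.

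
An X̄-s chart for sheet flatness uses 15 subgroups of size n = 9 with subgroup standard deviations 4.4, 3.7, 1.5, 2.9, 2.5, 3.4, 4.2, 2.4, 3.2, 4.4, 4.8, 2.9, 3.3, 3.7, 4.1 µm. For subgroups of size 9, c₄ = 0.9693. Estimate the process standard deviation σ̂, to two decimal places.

3.54

s̄ = (4.4 + 3.7 + 1.5 + 2.9 + 2.5 + 3.4 + 4.2 + 2.4 + 3.2 + 4.4 + 4.8 + 2.9 + 3.3 + 3.7 + 4.1) / 15 = 3.4267
σ̂ = s̄ / c₄ = 3.4267 / 0.9693 = 3.5352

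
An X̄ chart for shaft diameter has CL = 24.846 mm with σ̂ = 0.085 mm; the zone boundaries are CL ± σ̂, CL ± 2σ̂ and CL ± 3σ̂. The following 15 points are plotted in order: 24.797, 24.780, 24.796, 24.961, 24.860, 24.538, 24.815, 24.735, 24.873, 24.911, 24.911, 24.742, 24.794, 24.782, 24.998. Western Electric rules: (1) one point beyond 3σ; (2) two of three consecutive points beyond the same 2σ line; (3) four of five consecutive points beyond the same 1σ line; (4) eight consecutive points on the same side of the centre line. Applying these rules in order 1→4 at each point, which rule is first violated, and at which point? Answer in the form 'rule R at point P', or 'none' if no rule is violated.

Zone of each point (C = within 1σ̂, B = 1σ̂–2σ̂, A = 2σ̂–3σ̂, * = beyond 3σ̂; sign = side of CL): 1:-C, 2:-C, 3:-C, 4:+B, 5:+C, 6:-*, 7:-C, 8:-B, 9:+C, 10:+C, 11:+C, 12:-B, 13:-C, 14:-C, 15:+B
Rule 1 (one point beyond the 3σ limits) is satisfied at point 6.

rule 1 at point 6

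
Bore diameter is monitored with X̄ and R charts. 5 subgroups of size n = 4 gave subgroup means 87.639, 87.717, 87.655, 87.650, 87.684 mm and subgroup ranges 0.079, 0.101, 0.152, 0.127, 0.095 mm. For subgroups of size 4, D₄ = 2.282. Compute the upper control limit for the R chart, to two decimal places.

0.25

R̄ = (0.079 + 0.101 + 0.152 + 0.127 + 0.095) / 5 = 0.5540 / 5 = 0.1108
UCL_R = D₄·R̄ = 2.282 × 0.1108 = 0.2528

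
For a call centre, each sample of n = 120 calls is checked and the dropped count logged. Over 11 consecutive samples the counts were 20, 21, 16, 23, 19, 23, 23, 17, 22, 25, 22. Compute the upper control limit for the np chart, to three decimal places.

33.487

p̄ = Σdᵢ / (k·n) = 231 / (11 × 120) = 0.17500
UCL = np̄ + 3·√(np̄(1−p̄)) = 21.0000 + 3 × √(21.0000×0.82500) = 21.0000 + 3 × 4.1623 = 33.4870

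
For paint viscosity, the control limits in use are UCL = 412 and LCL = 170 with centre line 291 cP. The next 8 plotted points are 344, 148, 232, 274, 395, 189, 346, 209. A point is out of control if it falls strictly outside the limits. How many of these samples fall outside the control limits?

Compare each point to [170, 412]: sample 2 = 148 < LCL.

1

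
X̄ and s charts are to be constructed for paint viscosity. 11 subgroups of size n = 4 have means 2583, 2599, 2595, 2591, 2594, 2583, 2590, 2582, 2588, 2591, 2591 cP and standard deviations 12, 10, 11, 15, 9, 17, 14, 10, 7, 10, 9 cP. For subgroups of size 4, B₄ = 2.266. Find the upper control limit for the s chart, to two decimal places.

25.54

s̄ = (12 + 10 + 11 + 15 + 9 + 17 + 14 + 10 + 7 + 10 + 9) / 11 = 11.2727
UCL_s = B₄·s̄ = 2.266 × 11.2727 = 25.5440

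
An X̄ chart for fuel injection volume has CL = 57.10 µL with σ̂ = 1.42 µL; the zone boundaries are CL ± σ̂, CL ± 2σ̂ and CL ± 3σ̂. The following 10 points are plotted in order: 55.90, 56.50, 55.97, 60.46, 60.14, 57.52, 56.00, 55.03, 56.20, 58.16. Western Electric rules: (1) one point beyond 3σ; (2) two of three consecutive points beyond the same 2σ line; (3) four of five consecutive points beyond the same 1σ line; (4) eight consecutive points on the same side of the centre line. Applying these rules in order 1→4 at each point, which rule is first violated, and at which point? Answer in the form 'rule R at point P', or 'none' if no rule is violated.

rule 2 at point 5

Zone of each point (C = within 1σ̂, B = 1σ̂–2σ̂, A = 2σ̂–3σ̂, * = beyond 3σ̂; sign = side of CL): 1:-C, 2:-C, 3:-C, 4:+A, 5:+A, 6:+C, 7:-C, 8:-B, 9:-C, 10:+C
Rule 2 (two of three consecutive points beyond the same 2σ limit) is satisfied at point 5.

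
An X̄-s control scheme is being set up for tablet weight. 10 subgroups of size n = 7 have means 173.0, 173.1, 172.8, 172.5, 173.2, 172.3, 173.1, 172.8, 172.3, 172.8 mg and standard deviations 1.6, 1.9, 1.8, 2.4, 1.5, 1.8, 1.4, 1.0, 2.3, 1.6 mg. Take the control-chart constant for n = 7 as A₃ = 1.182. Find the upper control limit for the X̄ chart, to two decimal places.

X̄̄ = (173.0 + 173.1 + 172.8 + 172.5 + 173.2 + 172.3 + 173.1 + 172.8 + 172.3 + 172.8) / 10 = 172.7900
s̄ = (1.6 + 1.9 + 1.8 + 2.4 + 1.5 + 1.8 + 1.4 + 1.0 + 2.3 + 1.6) / 10 = 1.7300
UCL = X̄̄ + A₃·s̄ = 172.7900 + 1.182 × 1.7300 = 174.8349

174.83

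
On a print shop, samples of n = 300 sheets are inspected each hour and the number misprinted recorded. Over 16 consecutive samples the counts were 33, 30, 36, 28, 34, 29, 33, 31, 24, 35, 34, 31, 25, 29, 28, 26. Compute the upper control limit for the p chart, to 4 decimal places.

p̄ = Σdᵢ / (k·n) = 486 / (16 × 300) = 0.10125
UCL = p̄ + 3·√(p̄(1−p̄)/n) = 0.10125 + 3 × √(0.10125×0.89875/300) = 0.10125 + 3 × 0.01742 = 0.15350

0.1535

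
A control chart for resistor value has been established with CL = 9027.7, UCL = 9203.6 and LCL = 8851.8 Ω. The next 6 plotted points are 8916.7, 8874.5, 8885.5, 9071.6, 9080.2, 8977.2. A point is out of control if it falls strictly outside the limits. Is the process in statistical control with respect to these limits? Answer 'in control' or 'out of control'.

All 6 points lie within [8851.8, 9203.6].

in control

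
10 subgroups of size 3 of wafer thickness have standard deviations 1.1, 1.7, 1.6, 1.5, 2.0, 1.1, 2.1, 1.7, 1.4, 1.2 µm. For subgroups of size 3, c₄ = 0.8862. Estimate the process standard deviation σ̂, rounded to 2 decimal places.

s̄ = (1.1 + 1.7 + 1.6 + 1.5 + 2.0 + 1.1 + 2.1 + 1.7 + 1.4 + 1.2) / 10 = 1.5400
σ̂ = s̄ / c₄ = 1.5400 / 0.8862 = 1.7378

1.74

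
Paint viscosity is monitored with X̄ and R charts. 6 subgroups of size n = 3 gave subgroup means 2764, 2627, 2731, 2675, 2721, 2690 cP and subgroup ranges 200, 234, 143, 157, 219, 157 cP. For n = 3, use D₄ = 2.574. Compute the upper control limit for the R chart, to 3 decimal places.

476.190

R̄ = (200 + 234 + 143 + 157 + 219 + 157) / 6 = 1110.0000 / 6 = 185.0000
UCL_R = D₄·R̄ = 2.574 × 185.0000 = 476.1900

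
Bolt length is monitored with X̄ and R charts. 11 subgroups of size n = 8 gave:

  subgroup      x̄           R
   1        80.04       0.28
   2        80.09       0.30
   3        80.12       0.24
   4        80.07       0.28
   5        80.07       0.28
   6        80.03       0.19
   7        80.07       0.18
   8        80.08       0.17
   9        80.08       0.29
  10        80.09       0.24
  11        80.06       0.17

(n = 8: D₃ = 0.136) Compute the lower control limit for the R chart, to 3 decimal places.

R̄ = (0.28 + 0.30 + 0.24 + 0.28 + 0.28 + 0.19 + 0.18 + 0.17 + 0.29 + 0.24 + 0.17) / 11 = 2.6200 / 11 = 0.2382
LCL_R = D₃·R̄ = 0.136 × 0.2382 = 0.0324

0.032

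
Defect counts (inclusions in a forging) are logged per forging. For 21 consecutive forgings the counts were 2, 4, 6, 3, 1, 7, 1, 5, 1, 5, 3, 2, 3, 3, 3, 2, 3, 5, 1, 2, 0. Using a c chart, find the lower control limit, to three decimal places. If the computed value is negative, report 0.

c̄ = (2 + 4 + 6 + 3 + 1 + 7 + 1 + 5 + 1 + 5 + 3 + 2 + 3 + 3 + 3 + 2 + 3 + 5 + 1 + 2 + 0) / 21 = 62 / 21 = 2.9524
LCL = c̄ − 3√c̄ = 2.9524 − 3 × 1.7182 = -2.2024 → 0 (cannot be negative)

0.000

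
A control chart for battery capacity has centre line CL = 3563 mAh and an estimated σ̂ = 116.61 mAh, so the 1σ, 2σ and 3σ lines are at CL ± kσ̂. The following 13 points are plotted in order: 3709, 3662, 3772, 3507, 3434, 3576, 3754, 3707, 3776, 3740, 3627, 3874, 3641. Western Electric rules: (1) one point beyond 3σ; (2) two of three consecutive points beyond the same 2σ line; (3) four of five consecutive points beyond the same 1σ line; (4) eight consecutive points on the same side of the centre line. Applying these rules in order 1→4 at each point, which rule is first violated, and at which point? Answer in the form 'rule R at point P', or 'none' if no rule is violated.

Zone of each point (C = within 1σ̂, B = 1σ̂–2σ̂, A = 2σ̂–3σ̂, * = beyond 3σ̂; sign = side of CL): 1:+B, 2:+C, 3:+B, 4:-C, 5:-B, 6:+C, 7:+B, 8:+B, 9:+B, 10:+B, 11:+C, 12:+A, 13:+C
Rule 3 (four of five consecutive points beyond the same 1σ limit) is satisfied at point 10.

rule 3 at point 10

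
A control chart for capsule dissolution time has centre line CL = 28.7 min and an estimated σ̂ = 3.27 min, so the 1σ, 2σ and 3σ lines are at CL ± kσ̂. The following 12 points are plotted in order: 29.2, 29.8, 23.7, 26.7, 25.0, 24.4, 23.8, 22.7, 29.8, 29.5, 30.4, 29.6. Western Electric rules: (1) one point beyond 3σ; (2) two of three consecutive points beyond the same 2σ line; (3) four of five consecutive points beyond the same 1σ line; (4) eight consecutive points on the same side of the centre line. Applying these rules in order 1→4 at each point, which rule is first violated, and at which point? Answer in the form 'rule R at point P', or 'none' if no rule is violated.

Zone of each point (C = within 1σ̂, B = 1σ̂–2σ̂, A = 2σ̂–3σ̂, * = beyond 3σ̂; sign = side of CL): 1:+C, 2:+C, 3:-B, 4:-C, 5:-B, 6:-B, 7:-B, 8:-B, 9:+C, 10:+C, 11:+C, 12:+C
Rule 3 (four of five consecutive points beyond the same 1σ limit) is satisfied at point 7.

rule 3 at point 7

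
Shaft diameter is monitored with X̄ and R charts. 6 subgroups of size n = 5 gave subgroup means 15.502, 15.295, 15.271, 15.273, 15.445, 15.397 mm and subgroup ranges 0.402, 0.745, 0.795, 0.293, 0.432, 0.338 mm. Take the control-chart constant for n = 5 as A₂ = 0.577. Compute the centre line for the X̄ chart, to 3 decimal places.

15.364

X̄̄ = (15.502 + 15.295 + 15.271 + 15.273 + 15.445 + 15.397) / 6 = 92.1830 / 6 = 15.3638
CL = X̄̄ = 15.3638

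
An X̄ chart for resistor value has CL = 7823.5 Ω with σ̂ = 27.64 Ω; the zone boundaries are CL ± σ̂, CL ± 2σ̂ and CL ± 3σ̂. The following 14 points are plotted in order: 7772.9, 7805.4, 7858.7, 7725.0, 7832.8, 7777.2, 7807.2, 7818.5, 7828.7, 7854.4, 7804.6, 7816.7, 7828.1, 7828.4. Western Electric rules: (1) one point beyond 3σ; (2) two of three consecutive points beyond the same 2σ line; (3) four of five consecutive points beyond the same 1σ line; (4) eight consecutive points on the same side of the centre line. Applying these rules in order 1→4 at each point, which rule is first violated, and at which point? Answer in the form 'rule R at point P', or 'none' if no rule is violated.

rule 1 at point 4

Zone of each point (C = within 1σ̂, B = 1σ̂–2σ̂, A = 2σ̂–3σ̂, * = beyond 3σ̂; sign = side of CL): 1:-B, 2:-C, 3:+B, 4:-*, 5:+C, 6:-B, 7:-C, 8:-C, 9:+C, 10:+B, 11:-C, 12:-C, 13:+C, 14:+C
Rule 1 (one point beyond the 3σ limits) is satisfied at point 4.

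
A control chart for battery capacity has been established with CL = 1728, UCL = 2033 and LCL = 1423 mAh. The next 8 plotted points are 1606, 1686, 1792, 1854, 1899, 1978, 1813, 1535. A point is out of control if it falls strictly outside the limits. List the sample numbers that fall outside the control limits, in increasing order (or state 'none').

none

All 8 points lie within [1423, 2033].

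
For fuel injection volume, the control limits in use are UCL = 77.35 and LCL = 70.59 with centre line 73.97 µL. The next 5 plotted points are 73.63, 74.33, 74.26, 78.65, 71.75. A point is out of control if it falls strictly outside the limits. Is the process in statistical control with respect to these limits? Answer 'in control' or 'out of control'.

out of control

Compare each point to [70.59, 77.35]: sample 4 = 78.65 > UCL.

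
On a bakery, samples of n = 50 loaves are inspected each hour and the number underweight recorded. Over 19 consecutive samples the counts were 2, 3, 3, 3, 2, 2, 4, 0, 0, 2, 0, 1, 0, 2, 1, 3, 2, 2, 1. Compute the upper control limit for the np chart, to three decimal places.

5.621

p̄ = Σdᵢ / (k·n) = 33 / (19 × 50) = 0.03474
UCL = np̄ + 3·√(np̄(1−p̄)) = 1.7368 + 3 × √(1.7368×0.96526) = 1.7368 + 3 × 1.2948 = 5.6212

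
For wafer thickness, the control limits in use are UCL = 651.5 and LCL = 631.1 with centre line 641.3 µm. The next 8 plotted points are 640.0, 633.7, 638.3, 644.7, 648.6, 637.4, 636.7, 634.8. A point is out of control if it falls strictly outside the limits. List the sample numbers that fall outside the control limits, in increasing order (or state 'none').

none

All 8 points lie within [631.1, 651.5].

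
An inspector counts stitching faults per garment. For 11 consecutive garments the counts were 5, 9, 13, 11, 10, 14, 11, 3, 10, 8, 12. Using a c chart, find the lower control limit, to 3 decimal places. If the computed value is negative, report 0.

0.324

c̄ = (5 + 9 + 13 + 11 + 10 + 14 + 11 + 3 + 10 + 8 + 12) / 11 = 106 / 11 = 9.6364
LCL = c̄ − 3√c̄ = 9.6364 − 3 × 3.1042 = 0.3236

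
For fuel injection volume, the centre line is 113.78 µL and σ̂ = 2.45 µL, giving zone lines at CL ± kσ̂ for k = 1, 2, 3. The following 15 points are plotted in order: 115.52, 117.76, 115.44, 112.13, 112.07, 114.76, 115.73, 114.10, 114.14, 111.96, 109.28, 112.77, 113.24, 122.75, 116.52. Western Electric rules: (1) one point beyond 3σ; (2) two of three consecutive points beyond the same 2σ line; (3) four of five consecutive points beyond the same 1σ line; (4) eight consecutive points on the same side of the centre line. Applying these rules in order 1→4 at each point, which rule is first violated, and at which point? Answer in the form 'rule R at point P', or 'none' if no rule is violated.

Zone of each point (C = within 1σ̂, B = 1σ̂–2σ̂, A = 2σ̂–3σ̂, * = beyond 3σ̂; sign = side of CL): 1:+C, 2:+B, 3:+C, 4:-C, 5:-C, 6:+C, 7:+C, 8:+C, 9:+C, 10:-C, 11:-B, 12:-C, 13:-C, 14:+*, 15:+B
Rule 1 (one point beyond the 3σ limits) is satisfied at point 14.

rule 1 at point 14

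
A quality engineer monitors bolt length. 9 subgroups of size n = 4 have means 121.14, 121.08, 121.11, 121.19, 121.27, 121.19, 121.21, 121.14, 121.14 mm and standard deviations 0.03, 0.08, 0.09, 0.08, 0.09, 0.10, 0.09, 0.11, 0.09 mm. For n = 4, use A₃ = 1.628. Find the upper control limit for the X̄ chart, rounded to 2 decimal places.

X̄̄ = (121.14 + 121.08 + 121.11 + 121.19 + 121.27 + 121.19 + 121.21 + 121.14 + 121.14) / 9 = 121.1633
s̄ = (0.03 + 0.08 + 0.09 + 0.08 + 0.09 + 0.10 + 0.09 + 0.11 + 0.09) / 9 = 0.0844
UCL = X̄̄ + A₃·s̄ = 121.1633 + 1.628 × 0.0844 = 121.3008

121.30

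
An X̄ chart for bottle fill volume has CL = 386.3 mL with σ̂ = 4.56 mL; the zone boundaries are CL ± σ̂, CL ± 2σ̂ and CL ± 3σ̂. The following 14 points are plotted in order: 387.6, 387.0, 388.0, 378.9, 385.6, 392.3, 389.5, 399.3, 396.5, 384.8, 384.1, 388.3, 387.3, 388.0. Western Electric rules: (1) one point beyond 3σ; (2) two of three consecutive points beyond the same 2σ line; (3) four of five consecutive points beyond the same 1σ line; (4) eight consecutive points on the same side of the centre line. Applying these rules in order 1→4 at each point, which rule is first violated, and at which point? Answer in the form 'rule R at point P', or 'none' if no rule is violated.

Zone of each point (C = within 1σ̂, B = 1σ̂–2σ̂, A = 2σ̂–3σ̂, * = beyond 3σ̂; sign = side of CL): 1:+C, 2:+C, 3:+C, 4:-B, 5:-C, 6:+B, 7:+C, 8:+A, 9:+A, 10:-C, 11:-C, 12:+C, 13:+C, 14:+C
Rule 2 (two of three consecutive points beyond the same 2σ limit) is satisfied at point 9.

rule 2 at point 9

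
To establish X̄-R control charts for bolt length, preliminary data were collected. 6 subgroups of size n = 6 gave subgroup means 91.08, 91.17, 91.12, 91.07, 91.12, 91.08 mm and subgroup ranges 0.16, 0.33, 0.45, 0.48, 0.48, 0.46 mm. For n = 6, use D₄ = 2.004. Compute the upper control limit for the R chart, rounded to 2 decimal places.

R̄ = (0.16 + 0.33 + 0.45 + 0.48 + 0.48 + 0.46) / 6 = 2.3600 / 6 = 0.3933
UCL_R = D₄·R̄ = 2.004 × 0.3933 = 0.7882

0.79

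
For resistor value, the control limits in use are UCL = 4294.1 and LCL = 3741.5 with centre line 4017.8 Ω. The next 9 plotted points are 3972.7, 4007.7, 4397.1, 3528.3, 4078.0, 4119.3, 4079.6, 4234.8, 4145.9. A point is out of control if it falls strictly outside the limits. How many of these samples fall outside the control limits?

2

Compare each point to [3741.5, 4294.1]: sample 3 = 4397.1 > UCL; sample 4 = 3528.3 < LCL.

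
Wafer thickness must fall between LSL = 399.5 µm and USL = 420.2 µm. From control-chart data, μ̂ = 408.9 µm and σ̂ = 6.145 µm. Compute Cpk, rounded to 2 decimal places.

0.51

Cpu = (USL − μ̂) / (3σ̂) = (420.2 − 408.9) / (3 × 6.145) = 0.6130; Cpl = (μ̂ − LSL) / (3σ̂) = (408.9 − 399.5) / (3 × 6.145) = 0.5099; Cpk = min(Cpu, Cpl) = 0.5099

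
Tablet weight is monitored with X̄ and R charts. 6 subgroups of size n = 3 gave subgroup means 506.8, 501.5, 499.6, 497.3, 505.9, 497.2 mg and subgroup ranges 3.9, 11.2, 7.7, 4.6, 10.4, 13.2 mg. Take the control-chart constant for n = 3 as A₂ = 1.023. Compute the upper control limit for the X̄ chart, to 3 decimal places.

X̄̄ = (506.8 + 501.5 + 499.6 + 497.3 + 505.9 + 497.2) / 6 = 3008.3000 / 6 = 501.3833
R̄ = (3.9 + 11.2 + 7.7 + 4.6 + 10.4 + 13.2) / 6 = 51.0000 / 6 = 8.5000
UCL = X̄̄ + A₂·R̄ = 501.3833 + 1.023 × 8.5000 = 510.0788

510.079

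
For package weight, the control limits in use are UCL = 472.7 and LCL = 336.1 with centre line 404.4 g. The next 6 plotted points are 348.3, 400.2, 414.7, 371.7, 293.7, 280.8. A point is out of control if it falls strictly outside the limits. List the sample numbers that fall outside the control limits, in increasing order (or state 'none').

Compare each point to [336.1, 472.7]: sample 5 = 293.7 < LCL; sample 6 = 280.8 < LCL.

5, 6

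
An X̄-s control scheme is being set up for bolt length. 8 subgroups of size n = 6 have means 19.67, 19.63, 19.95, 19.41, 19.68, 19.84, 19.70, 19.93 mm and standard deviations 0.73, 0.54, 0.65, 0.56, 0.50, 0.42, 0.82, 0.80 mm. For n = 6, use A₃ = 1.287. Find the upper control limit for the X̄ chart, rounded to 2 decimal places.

X̄̄ = (19.67 + 19.63 + 19.95 + 19.41 + 19.68 + 19.84 + 19.70 + 19.93) / 8 = 19.7263
s̄ = (0.73 + 0.54 + 0.65 + 0.56 + 0.50 + 0.42 + 0.82 + 0.80) / 8 = 0.6275
UCL = X̄̄ + A₃·s̄ = 19.7263 + 1.287 × 0.6275 = 20.5338

20.53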